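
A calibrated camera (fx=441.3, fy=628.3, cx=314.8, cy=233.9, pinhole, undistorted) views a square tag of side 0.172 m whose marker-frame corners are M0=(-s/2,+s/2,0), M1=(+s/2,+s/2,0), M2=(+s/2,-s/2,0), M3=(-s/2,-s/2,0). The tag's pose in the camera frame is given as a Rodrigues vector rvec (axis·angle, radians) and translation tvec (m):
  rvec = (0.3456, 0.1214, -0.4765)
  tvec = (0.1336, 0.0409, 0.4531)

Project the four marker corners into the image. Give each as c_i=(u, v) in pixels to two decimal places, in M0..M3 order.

Intrinsics K: fx=441.3, fy=628.3, cx=314.8, cy=233.9
Marker side s = 0.172 m; corners in marker frame (Z=0):
  M0 = (-0.0860, +0.0860, 0)
  M1 = (+0.0860, +0.0860, 0)
  M2 = (+0.0860, -0.0860, 0)
  M3 = (-0.0860, -0.0860, 0)
rvec = (0.3456, 0.1214, -0.4765), |rvec| = θ = 0.60102 rad = 34.436°
Rodrigues: sinθ=0.56549, 1−cosθ=0.17524; R = I + sinθ·[k]× + (1−cosθ)·[k]×²:
    [+0.88270 +0.46868 +0.03433]
    [-0.42797 +0.83191 -0.35323]
    [-0.19411 +0.29710 +0.93491]
t = (0.1336, 0.0409, 0.4531) m
M0: Pc = R·M0+t = (+0.09799, +0.14925, +0.49534); u = 441.3·(+0.09799)/0.49534 + 314.8 = 402.1026, v = 628.3·(+0.14925)/0.49534 + 233.9 = 423.2097
M1: Pc = R·M1+t = (+0.24982, +0.07564, +0.46196); u = 441.3·(+0.24982)/0.46196 + 314.8 = 553.4477, v = 628.3·(+0.07564)/0.46196 + 233.9 = 336.7745
M2: Pc = R·M2+t = (+0.16921, -0.06745, +0.41086); u = 441.3·(+0.16921)/0.41086 + 314.8 = 496.5439, v = 628.3·(-0.06745)/0.41086 + 233.9 = 130.7528
M3: Pc = R·M3+t = (+0.01738, +0.00616, +0.44424); u = 441.3·(+0.01738)/0.44424 + 314.8 = 332.0661, v = 628.3·(+0.00616)/0.44424 + 233.9 = 242.6145

c0=(402.10, 423.21) c1=(553.45, 336.77) c2=(496.54, 130.75) c3=(332.07, 242.61)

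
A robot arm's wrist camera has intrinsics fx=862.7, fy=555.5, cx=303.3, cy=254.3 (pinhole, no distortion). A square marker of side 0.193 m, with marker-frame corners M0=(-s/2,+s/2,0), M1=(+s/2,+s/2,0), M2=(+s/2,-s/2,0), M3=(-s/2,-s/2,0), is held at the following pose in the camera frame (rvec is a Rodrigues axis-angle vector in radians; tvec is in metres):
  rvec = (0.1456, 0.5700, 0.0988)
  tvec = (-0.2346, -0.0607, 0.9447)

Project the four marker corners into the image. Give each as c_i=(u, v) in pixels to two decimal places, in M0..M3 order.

c0=(29.99, 266.10) c1=(152.60, 283.14) c2=(157.16, 163.87) c3=(30.10, 158.72)

Intrinsics K: fx=862.7, fy=555.5, cx=303.3, cy=254.3
Marker side s = 0.193 m; corners in marker frame (Z=0):
  M0 = (-0.0965, +0.0965, 0)
  M1 = (+0.0965, +0.0965, 0)
  M2 = (+0.0965, -0.0965, 0)
  M3 = (-0.0965, -0.0965, 0)
rvec = (0.1456, 0.5700, 0.0988), |rvec| = θ = 0.59654 rad = 34.179°
Rodrigues: sinθ=0.56178, 1−cosθ=0.17272; R = I + sinθ·[k]× + (1−cosθ)·[k]×²:
    [+0.83757 -0.05276 +0.54377]
    [+0.13332 +0.98497 -0.10978]
    [-0.52981 +0.16445 +0.83202]
t = (-0.2346, -0.0607, 0.9447) m
M0: Pc = R·M0+t = (-0.32052, +0.02148, +1.01170); u = 862.7·(-0.32052)/1.01170 + 303.3 = 29.9862, v = 555.5·(+0.02148)/1.01170 + 254.3 = 266.0965
M1: Pc = R·M1+t = (-0.15887, +0.04722, +0.90944); u = 862.7·(-0.15887)/0.90944 + 303.3 = 152.5994, v = 555.5·(+0.04722)/0.90944 + 254.3 = 283.1399
M2: Pc = R·M2+t = (-0.14868, -0.14288, +0.87770); u = 862.7·(-0.14868)/0.87770 + 303.3 = 157.1592, v = 555.5·(-0.14288)/0.87770 + 254.3 = 163.8684
M3: Pc = R·M3+t = (-0.31033, -0.16862, +0.97996); u = 862.7·(-0.31033)/0.97996 + 303.3 = 30.0990, v = 555.5·(-0.16862)/0.97996 + 254.3 = 158.7183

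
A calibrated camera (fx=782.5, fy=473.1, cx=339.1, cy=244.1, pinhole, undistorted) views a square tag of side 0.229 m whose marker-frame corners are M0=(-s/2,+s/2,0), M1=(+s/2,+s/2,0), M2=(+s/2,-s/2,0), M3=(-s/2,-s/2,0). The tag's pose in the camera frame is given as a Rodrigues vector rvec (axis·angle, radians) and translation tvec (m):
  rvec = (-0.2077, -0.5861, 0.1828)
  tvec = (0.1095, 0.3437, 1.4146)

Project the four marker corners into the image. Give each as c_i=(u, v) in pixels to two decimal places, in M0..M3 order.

Intrinsics K: fx=782.5, fy=473.1, cx=339.1, cy=244.1
Marker side s = 0.229 m; corners in marker frame (Z=0):
  M0 = (-0.1145, +0.1145, 0)
  M1 = (+0.1145, +0.1145, 0)
  M2 = (+0.1145, -0.1145, 0)
  M3 = (-0.1145, -0.1145, 0)
rvec = (-0.2077, -0.5861, 0.1828), |rvec| = θ = 0.64813 rad = 37.135°
Rodrigues: sinθ=0.60369, 1−cosθ=0.20278; R = I + sinθ·[k]× + (1−cosθ)·[k]×²:
    [+0.81804 -0.11150 -0.56425]
    [+0.22903 +0.96304 +0.14174]
    [+0.52759 -0.24518 +0.81335]
t = (0.1095, 0.3437, 1.4146) m
M0: Pc = R·M0+t = (+0.00307, +0.42774, +1.32612); u = 782.5·(+0.00307)/1.32612 + 339.1 = 340.9099, v = 473.1·(+0.42774)/1.32612 + 244.1 = 396.7002
M1: Pc = R·M1+t = (+0.19040, +0.48019, +1.44694); u = 782.5·(+0.19040)/1.44694 + 339.1 = 442.0672, v = 473.1·(+0.48019)/1.44694 + 244.1 = 401.1071
M2: Pc = R·M2+t = (+0.21593, +0.25966, +1.50308); u = 782.5·(+0.21593)/1.50308 + 339.1 = 451.5139, v = 473.1·(+0.25966)/1.50308 + 244.1 = 325.8275
M3: Pc = R·M3+t = (+0.02860, +0.20721, +1.38226); u = 782.5·(+0.02860)/1.38226 + 339.1 = 355.2912, v = 473.1·(+0.20721)/1.38226 + 244.1 = 315.0197

c0=(340.91, 396.70) c1=(442.07, 401.11) c2=(451.51, 325.83) c3=(355.29, 315.02)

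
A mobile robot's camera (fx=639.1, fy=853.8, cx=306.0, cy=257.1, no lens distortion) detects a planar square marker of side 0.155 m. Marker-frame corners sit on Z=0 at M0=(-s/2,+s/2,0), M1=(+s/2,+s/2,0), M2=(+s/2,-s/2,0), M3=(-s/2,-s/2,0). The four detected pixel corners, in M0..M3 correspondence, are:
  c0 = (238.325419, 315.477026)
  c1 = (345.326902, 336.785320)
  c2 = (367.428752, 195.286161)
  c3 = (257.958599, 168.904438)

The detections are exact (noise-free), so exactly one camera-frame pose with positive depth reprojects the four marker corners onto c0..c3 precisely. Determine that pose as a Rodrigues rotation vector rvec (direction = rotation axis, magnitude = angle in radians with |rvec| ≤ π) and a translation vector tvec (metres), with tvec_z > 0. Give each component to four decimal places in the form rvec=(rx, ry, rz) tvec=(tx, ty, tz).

Intrinsics K: fx=639.1, fy=853.8, cx=306.0, cy=257.1
Marker side s = 0.155 m; corners in marker frame (Z=0):
  M0 = (-0.0775, +0.0775, 0)
  M1 = (+0.0775, +0.0775, 0)
  M2 = (+0.0775, -0.0775, 0)
  M3 = (-0.0775, -0.0775, 0)
Detected image corners:
  c0 = (238.325419, 315.477026) px
  c1 = (345.326902, 336.785320) px
  c2 = (367.428752, 195.286161) px
  c3 = (257.958599, 168.904438) px
Planar DLT: solve 8×8 A·h = b for H (H[2,2]=1):
  H  [+757.60922 -78.81542 +302.93490]
  H  [+203.56568 +976.03954 +255.32777]
  H  [+0.19661 +0.18506 +1.00000]
B = K⁻¹H; ‖b₁‖=1.123253, ‖b₂‖=1.123253; λ = 2/(‖b₁‖+‖b₂‖) = 0.890271, sign → tz>0 ⇒ λ=+0.890271
r₁ = λ·B[:,0] = (+0.97155,+0.15955,+0.17504); r₂ = λ·B[:,1] = (-0.18867,+0.96812,+0.16475)
r₃ = r₁×r₂ = (-0.14317,-0.19309,+0.97068); SVD([r₁ r₂ r₃]) → R = UVᵀ:
  R  [+0.97155 -0.18867 -0.14317]
  R  [+0.15955 +0.96812 -0.19309]
  R  [+0.17504 +0.16475 +0.97068]
t = (-0.00427, -0.00185, +0.89027) m
tr R = 2.910349; θ = arccos((tr R − 1)/2) = 0.300547 rad = 17.220°
axis k = ((R−Rᵀ)₃₂, (R−Rᵀ)₁₃, (R−Rᵀ)₂₁) / (2 sinθ) = (+0.604367, -0.537437, +0.588134)
rvec = θ·k = (+0.181641, -0.161525, +0.176762)

rvec=(0.1816, -0.1615, 0.1768) tvec=(-0.0043, -0.0018, 0.8903)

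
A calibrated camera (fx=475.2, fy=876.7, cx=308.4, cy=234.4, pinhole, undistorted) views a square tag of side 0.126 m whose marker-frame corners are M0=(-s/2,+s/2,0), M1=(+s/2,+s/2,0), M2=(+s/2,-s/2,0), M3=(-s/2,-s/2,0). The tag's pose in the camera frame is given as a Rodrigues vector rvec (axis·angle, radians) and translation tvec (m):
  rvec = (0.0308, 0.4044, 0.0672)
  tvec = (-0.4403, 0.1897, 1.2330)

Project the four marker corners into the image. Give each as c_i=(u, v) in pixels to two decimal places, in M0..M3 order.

Intrinsics K: fx=475.2, fy=876.7, cx=308.4, cy=234.4
Marker side s = 0.126 m; corners in marker frame (Z=0):
  M0 = (-0.0630, +0.0630, 0)
  M1 = (+0.0630, +0.0630, 0)
  M2 = (+0.0630, -0.0630, 0)
  M3 = (-0.0630, -0.0630, 0)
rvec = (0.0308, 0.4044, 0.0672), |rvec| = θ = 0.41110 rad = 23.554°
Rodrigues: sinθ=0.39962, 1−cosθ=0.08332; R = I + sinθ·[k]× + (1−cosθ)·[k]×²:
    [+0.91715 -0.05918 +0.39413]
    [+0.07146 +0.99731 -0.01654]
    [-0.39208 +0.04334 +0.91891]
t = (-0.4403, 0.1897, 1.2330) m
M0: Pc = R·M0+t = (-0.50181, +0.24803, +1.26043); u = 475.2·(-0.50181)/1.26043 + 308.4 = 119.2112, v = 876.7·(+0.24803)/1.26043 + 234.4 = 406.9173
M1: Pc = R·M1+t = (-0.38625, +0.25703, +1.21103); u = 475.2·(-0.38625)/1.21103 + 308.4 = 156.8387, v = 876.7·(+0.25703)/1.21103 + 234.4 = 420.4735
M2: Pc = R·M2+t = (-0.37879, +0.13137, +1.20557); u = 475.2·(-0.37879)/1.20557 + 308.4 = 159.0916, v = 876.7·(+0.13137)/1.20557 + 234.4 = 329.9348
M3: Pc = R·M3+t = (-0.49435, +0.12237, +1.25497); u = 475.2·(-0.49435)/1.25497 + 308.4 = 121.2116, v = 876.7·(+0.12237)/1.25497 + 234.4 = 319.8837

c0=(119.21, 406.92) c1=(156.84, 420.47) c2=(159.09, 329.93) c3=(121.21, 319.88)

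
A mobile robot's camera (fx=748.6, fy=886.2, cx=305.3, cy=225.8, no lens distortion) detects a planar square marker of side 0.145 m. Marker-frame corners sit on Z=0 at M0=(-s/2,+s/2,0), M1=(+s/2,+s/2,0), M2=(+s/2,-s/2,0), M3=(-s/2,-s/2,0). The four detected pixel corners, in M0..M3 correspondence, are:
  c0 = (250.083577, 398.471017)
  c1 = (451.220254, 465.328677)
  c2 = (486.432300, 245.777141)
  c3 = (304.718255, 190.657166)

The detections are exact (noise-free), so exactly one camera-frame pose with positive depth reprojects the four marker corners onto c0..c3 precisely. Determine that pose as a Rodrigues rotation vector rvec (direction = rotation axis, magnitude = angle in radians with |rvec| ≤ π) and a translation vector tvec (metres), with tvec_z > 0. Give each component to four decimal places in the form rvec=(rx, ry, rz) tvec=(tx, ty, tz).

rvec=(-0.4320, 0.0373, 0.2701) tvec=(0.0501, 0.0581, 0.5527)

Intrinsics K: fx=748.6, fy=886.2, cx=305.3, cy=225.8
Marker side s = 0.145 m; corners in marker frame (Z=0):
  M0 = (-0.0725, +0.0725, 0)
  M1 = (+0.0725, +0.0725, 0)
  M2 = (+0.0725, -0.0725, 0)
  M3 = (-0.0725, -0.0725, 0)
Detected image corners:
  c0 = (250.083577, 398.471017) px
  c1 = (451.220254, 465.328677) px
  c2 = (486.432300, 245.777141) px
  c3 = (304.718255, 190.657166) px
Planar DLT: solve 8×8 A·h = b for H (H[2,2]=1):
  H  [+1253.95252 -586.41493 +373.15241]
  H  [+363.87707 +1232.91711 +318.96199]
  H  [-0.16787 -0.73914 +1.00000]
B = K⁻¹H; ‖b₁‖=1.809311, ‖b₂‖=1.809311; λ = 2/(‖b₁‖+‖b₂‖) = 0.552697, sign → tz>0 ⇒ λ=+0.552697
r₁ = λ·B[:,0] = (+0.96364,+0.25058,-0.09278); r₂ = λ·B[:,1] = (-0.26635,+0.87302,-0.40852)
r₃ = r₁×r₂ = (-0.02137,+0.41838,+0.90802); SVD([r₁ r₂ r₃]) → R = UVᵀ:
  R  [+0.96364 -0.26635 -0.02137]
  R  [+0.25058 +0.87302 +0.41838]
  R  [-0.09278 -0.40852 +0.90802]
t = (+0.05010, +0.05810, +0.55270) m
tr R = 2.744685; θ = arccos((tr R − 1)/2) = 0.510823 rad = 29.268°
axis k = ((R−Rᵀ)₃₂, (R−Rᵀ)₁₃, (R−Rᵀ)₂₁) / (2 sinθ) = (-0.845681, +0.073033, +0.528668)
rvec = θ·k = (-0.431993, +0.037307, +0.270056)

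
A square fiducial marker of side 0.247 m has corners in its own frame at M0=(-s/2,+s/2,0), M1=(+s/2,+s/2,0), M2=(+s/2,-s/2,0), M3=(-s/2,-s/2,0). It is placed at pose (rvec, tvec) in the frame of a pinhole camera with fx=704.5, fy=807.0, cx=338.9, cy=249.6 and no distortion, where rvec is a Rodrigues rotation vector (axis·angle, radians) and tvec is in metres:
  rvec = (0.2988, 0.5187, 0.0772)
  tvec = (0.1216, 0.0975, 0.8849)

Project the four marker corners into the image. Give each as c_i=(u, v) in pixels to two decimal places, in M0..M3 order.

c0=(349.59, 411.72) c1=(525.77, 467.95) c2=(542.77, 247.51) c3=(349.98, 215.29)

Intrinsics K: fx=704.5, fy=807.0, cx=338.9, cy=249.6
Marker side s = 0.247 m; corners in marker frame (Z=0):
  M0 = (-0.1235, +0.1235, 0)
  M1 = (+0.1235, +0.1235, 0)
  M2 = (+0.1235, -0.1235, 0)
  M3 = (-0.1235, -0.1235, 0)
rvec = (0.2988, 0.5187, 0.0772), |rvec| = θ = 0.60357 rad = 34.582°
Rodrigues: sinθ=0.56758, 1−cosθ=0.17668; R = I + sinθ·[k]× + (1−cosθ)·[k]×²:
    [+0.86662 +0.00257 +0.49896]
    [+0.14777 +0.95381 -0.26156]
    [-0.47659 +0.30041 +0.82621]
t = (0.1216, 0.0975, 0.8849) m
M0: Pc = R·M0+t = (+0.01489, +0.19705, +0.98086); u = 704.5·(+0.01489)/0.98086 + 338.9 = 349.5949, v = 807.0·(+0.19705)/0.98086 + 249.6 = 411.7193
M1: Pc = R·M1+t = (+0.22895, +0.23354, +0.86314); u = 704.5·(+0.22895)/0.86314 + 338.9 = 525.7660, v = 807.0·(+0.23354)/0.86314 + 249.6 = 467.9539
M2: Pc = R·M2+t = (+0.22831, -0.00205, +0.78894); u = 704.5·(+0.22831)/0.78894 + 338.9 = 542.7736, v = 807.0·(-0.00205)/0.78894 + 249.6 = 247.5072
M3: Pc = R·M3+t = (+0.01425, -0.03854, +0.90666); u = 704.5·(+0.01425)/0.90666 + 338.9 = 349.9764, v = 807.0·(-0.03854)/0.90666 + 249.6 = 215.2923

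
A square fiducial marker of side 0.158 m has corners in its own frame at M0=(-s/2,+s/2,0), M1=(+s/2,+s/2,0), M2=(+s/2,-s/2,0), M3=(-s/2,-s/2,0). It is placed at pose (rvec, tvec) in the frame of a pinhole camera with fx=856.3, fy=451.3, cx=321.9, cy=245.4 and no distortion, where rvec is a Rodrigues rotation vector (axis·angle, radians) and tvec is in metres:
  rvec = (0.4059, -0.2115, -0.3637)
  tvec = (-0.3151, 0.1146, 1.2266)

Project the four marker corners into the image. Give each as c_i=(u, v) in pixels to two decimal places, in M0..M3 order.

c0=(72.85, 322.18) c1=(174.19, 299.34) c2=(132.12, 251.62) c3=(24.37, 274.93)

Intrinsics K: fx=856.3, fy=451.3, cx=321.9, cy=245.4
Marker side s = 0.158 m; corners in marker frame (Z=0):
  M0 = (-0.0790, +0.0790, 0)
  M1 = (+0.0790, +0.0790, 0)
  M2 = (+0.0790, -0.0790, 0)
  M3 = (-0.0790, -0.0790, 0)
rvec = (0.4059, -0.2115, -0.3637), |rvec| = θ = 0.58461 rad = 33.495°
Rodrigues: sinθ=0.55187, 1−cosθ=0.16607; R = I + sinθ·[k]× + (1−cosθ)·[k]×²:
    [+0.91399 +0.30162 -0.27139]
    [-0.38505 +0.85567 -0.34579]
    [+0.12792 +0.42055 +0.89821]
t = (-0.3151, 0.1146, 1.2266) m
M0: Pc = R·M0+t = (-0.36348, +0.21262, +1.24972); u = 856.3·(-0.36348)/1.24972 + 321.9 = 72.8474, v = 451.3·(+0.21262)/1.24972 + 245.4 = 322.1804
M1: Pc = R·M1+t = (-0.21907, +0.15178, +1.26993); u = 856.3·(-0.21907)/1.26993 + 321.9 = 174.1854, v = 451.3·(+0.15178)/1.26993 + 245.4 = 299.3382
M2: Pc = R·M2+t = (-0.26672, +0.01658, +1.20348); u = 856.3·(-0.26672)/1.20348 + 321.9 = 132.1217, v = 451.3·(+0.01658)/1.20348 + 245.4 = 251.6187
M3: Pc = R·M3+t = (-0.41113, +0.07742, +1.18327); u = 856.3·(-0.41113)/1.18327 + 321.9 = 24.3746, v = 451.3·(+0.07742)/1.18327 + 245.4 = 274.9285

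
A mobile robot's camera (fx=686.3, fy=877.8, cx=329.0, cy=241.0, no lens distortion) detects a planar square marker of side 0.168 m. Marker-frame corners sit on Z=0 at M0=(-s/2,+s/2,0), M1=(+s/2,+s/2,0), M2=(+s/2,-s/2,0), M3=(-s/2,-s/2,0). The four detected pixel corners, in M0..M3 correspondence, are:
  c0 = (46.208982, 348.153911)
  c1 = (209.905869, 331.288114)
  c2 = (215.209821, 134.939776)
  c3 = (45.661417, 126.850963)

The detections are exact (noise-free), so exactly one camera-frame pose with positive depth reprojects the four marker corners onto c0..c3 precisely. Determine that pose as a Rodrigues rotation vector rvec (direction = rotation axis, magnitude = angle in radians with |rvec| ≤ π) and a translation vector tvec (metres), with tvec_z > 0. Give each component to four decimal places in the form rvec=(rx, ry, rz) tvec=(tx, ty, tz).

Intrinsics K: fx=686.3, fy=877.8, cx=329.0, cy=241.0
Marker side s = 0.168 m; corners in marker frame (Z=0):
  M0 = (-0.0840, +0.0840, 0)
  M1 = (+0.0840, +0.0840, 0)
  M2 = (+0.0840, -0.0840, 0)
  M3 = (-0.0840, -0.0840, 0)
Detected image corners:
  c0 = (46.208982, 348.153911) px
  c1 = (209.905869, 331.288114) px
  c2 = (215.209821, 134.939776) px
  c3 = (45.661417, 126.850963) px
Planar DLT: solve 8×8 A·h = b for H (H[2,2]=1):
  H  [+1084.01033 +13.13489 +134.23471]
  H  [+140.97098 +1290.13621 +237.09926]
  H  [+0.71592 +0.21926 +1.00000]
B = K⁻¹H; ‖b₁‖=1.429080, ‖b₂‖=1.429080; λ = 2/(‖b₁‖+‖b₂‖) = 0.699751, sign → tz>0 ⇒ λ=+0.699751
r₁ = λ·B[:,0] = (+0.86510,-0.02516,+0.50096); r₂ = λ·B[:,1] = (-0.06016,+0.98633,+0.15342)
r₃ = r₁×r₂ = (-0.49797,-0.16286,+0.85176); SVD([r₁ r₂ r₃]) → R = UVᵀ:
  R  [+0.86510 -0.06016 -0.49797]
  R  [-0.02516 +0.98633 -0.16286]
  R  [+0.50096 +0.15342 +0.85176]
t = (-0.19858, -0.00311, +0.69975) m
tr R = 2.703192; θ = arccos((tr R − 1)/2) = 0.551774 rad = 31.614°
axis k = ((R−Rᵀ)₃₂, (R−Rᵀ)₁₃, (R−Rᵀ)₂₁) / (2 sinθ) = (+0.301688, -0.952822, +0.033379)
rvec = θ·k = (+0.166464, -0.525742, +0.018418)

rvec=(0.1665, -0.5257, 0.0184) tvec=(-0.1986, -0.0031, 0.6998)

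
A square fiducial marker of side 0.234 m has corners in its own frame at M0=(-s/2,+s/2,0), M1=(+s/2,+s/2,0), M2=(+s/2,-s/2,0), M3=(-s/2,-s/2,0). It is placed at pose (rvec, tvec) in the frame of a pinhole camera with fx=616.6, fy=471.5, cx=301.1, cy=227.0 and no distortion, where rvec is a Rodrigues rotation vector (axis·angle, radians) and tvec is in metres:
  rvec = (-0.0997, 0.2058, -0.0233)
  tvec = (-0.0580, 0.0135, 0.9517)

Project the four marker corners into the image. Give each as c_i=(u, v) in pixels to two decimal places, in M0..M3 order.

Intrinsics K: fx=616.6, fy=471.5, cx=301.1, cy=227.0
Marker side s = 0.234 m; corners in marker frame (Z=0):
  M0 = (-0.1170, +0.1170, 0)
  M1 = (+0.1170, +0.1170, 0)
  M2 = (+0.1170, -0.1170, 0)
  M3 = (-0.1170, -0.1170, 0)
rvec = (-0.0997, 0.2058, -0.0233), |rvec| = θ = 0.22986 rad = 13.170°
Rodrigues: sinθ=0.22784, 1−cosθ=0.02630; R = I + sinθ·[k]× + (1−cosθ)·[k]×²:
    [+0.97865 +0.01288 +0.20515]
    [-0.03331 +0.99478 +0.09644]
    [-0.20284 -0.10121 +0.97397]
t = (-0.0580, 0.0135, 0.9517) m
M0: Pc = R·M0+t = (-0.17099, +0.13379, +0.96359); u = 616.6·(-0.17099)/0.96359 + 301.1 = 191.6809, v = 471.5·(+0.13379)/0.96359 + 227.0 = 292.4639
M1: Pc = R·M1+t = (+0.05801, +0.12599, +0.91613); u = 616.6·(+0.05801)/0.91613 + 301.1 = 340.1428, v = 471.5·(+0.12599)/0.91613 + 227.0 = 291.8440
M2: Pc = R·M2+t = (+0.05499, -0.10679, +0.93981); u = 616.6·(+0.05499)/0.93981 + 301.1 = 337.1813, v = 471.5·(-0.10679)/0.93981 + 227.0 = 173.4254
M3: Pc = R·M3+t = (-0.17401, -0.09899, +0.98727); u = 616.6·(-0.17401)/0.98727 + 301.1 = 192.4232, v = 471.5·(-0.09899)/0.98727 + 227.0 = 179.7235

c0=(191.68, 292.46) c1=(340.14, 291.84) c2=(337.18, 173.43) c3=(192.42, 179.72)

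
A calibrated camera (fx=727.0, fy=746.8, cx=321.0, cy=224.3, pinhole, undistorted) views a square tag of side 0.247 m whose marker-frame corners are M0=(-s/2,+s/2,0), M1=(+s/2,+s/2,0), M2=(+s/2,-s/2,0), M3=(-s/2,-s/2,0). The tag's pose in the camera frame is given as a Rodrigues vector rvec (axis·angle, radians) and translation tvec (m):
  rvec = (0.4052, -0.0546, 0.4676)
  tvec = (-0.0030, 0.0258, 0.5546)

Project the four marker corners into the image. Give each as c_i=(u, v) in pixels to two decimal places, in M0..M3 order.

c0=(110.41, 318.72) c1=(382.00, 440.98) c2=(545.46, 193.08) c3=(235.49, 30.47)

Intrinsics K: fx=727.0, fy=746.8, cx=321.0, cy=224.3
Marker side s = 0.247 m; corners in marker frame (Z=0):
  M0 = (-0.1235, +0.1235, 0)
  M1 = (+0.1235, +0.1235, 0)
  M2 = (+0.1235, -0.1235, 0)
  M3 = (-0.1235, -0.1235, 0)
rvec = (0.4052, -0.0546, 0.4676), |rvec| = θ = 0.62114 rad = 35.589°
Rodrigues: sinθ=0.58196, 1−cosθ=0.18679; R = I + sinθ·[k]× + (1−cosθ)·[k]×²:
    [+0.89270 -0.44882 +0.04057]
    [+0.42740 +0.81466 -0.39200]
    [+0.14288 +0.36728 +0.91907]
t = (-0.0030, 0.0258, 0.5546) m
M0: Pc = R·M0+t = (-0.16868, +0.07363, +0.58231); u = 727.0·(-0.16868)/0.58231 + 321.0 = 110.4111, v = 746.8·(+0.07363)/0.58231 + 224.3 = 318.7243
M1: Pc = R·M1+t = (+0.05182, +0.17919, +0.61761); u = 727.0·(+0.05182)/0.61761 + 321.0 = 381.9984, v = 746.8·(+0.17919)/0.61761 + 224.3 = 440.9783
M2: Pc = R·M2+t = (+0.16268, -0.02203, +0.52689); u = 727.0·(+0.16268)/0.52689 + 321.0 = 545.4631, v = 746.8·(-0.02203)/0.52689 + 224.3 = 193.0796
M3: Pc = R·M3+t = (-0.05782, -0.12759, +0.49159); u = 727.0·(-0.05782)/0.49159 + 321.0 = 235.4926, v = 746.8·(-0.12759)/0.49159 + 224.3 = 30.4677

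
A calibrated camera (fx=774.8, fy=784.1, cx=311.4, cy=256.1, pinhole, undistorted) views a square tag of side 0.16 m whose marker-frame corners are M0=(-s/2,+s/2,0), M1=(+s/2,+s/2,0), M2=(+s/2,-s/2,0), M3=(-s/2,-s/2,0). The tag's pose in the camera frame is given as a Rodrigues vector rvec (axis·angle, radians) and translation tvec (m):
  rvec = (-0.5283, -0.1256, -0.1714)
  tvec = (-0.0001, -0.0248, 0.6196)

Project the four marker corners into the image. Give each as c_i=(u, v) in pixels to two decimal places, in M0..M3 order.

c0=(225.67, 330.16) c1=(433.74, 299.42) c2=(383.57, 135.66) c3=(198.72, 156.06)

Intrinsics K: fx=774.8, fy=784.1, cx=311.4, cy=256.1
Marker side s = 0.16 m; corners in marker frame (Z=0):
  M0 = (-0.0800, +0.0800, 0)
  M1 = (+0.0800, +0.0800, 0)
  M2 = (+0.0800, -0.0800, 0)
  M3 = (-0.0800, -0.0800, 0)
rvec = (-0.5283, -0.1256, -0.1714), |rvec| = θ = 0.56943 rad = 32.626°
Rodrigues: sinθ=0.53915, 1−cosθ=0.15779; R = I + sinθ·[k]× + (1−cosθ)·[k]×²:
    [+0.97803 +0.19458 -0.07486]
    [-0.13000 +0.84988 +0.51068]
    [+0.16299 -0.48973 +0.85650]
t = (-0.0001, -0.0248, 0.6196) m
M0: Pc = R·M0+t = (-0.06278, +0.05359, +0.56738); u = 774.8·(-0.06278)/0.56738 + 311.4 = 225.6750, v = 784.1·(+0.05359)/0.56738 + 256.1 = 330.1597
M1: Pc = R·M1+t = (+0.09371, +0.03279, +0.59346); u = 774.8·(+0.09371)/0.59346 + 311.4 = 433.7421, v = 784.1·(+0.03279)/0.59346 + 256.1 = 299.4246
M2: Pc = R·M2+t = (+0.06258, -0.10319, +0.67182); u = 774.8·(+0.06258)/0.67182 + 311.4 = 383.5683, v = 784.1·(-0.10319)/0.67182 + 256.1 = 135.6632
M3: Pc = R·M3+t = (-0.09391, -0.08239, +0.64574); u = 774.8·(-0.09391)/0.64574 + 311.4 = 198.7228, v = 784.1·(-0.08239)/0.64574 + 256.1 = 156.0554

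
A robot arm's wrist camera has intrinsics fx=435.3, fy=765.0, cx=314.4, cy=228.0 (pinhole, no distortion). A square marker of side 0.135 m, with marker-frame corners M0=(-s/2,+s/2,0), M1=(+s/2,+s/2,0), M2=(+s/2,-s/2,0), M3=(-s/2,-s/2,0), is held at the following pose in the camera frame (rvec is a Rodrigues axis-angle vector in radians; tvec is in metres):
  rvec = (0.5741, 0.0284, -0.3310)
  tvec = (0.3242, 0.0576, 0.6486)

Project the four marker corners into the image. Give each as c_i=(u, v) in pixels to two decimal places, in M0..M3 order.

Intrinsics K: fx=435.3, fy=765.0, cx=314.4, cy=228.0
Marker side s = 0.135 m; corners in marker frame (Z=0):
  M0 = (-0.0675, +0.0675, 0)
  M1 = (+0.0675, +0.0675, 0)
  M2 = (+0.0675, -0.0675, 0)
  M3 = (-0.0675, -0.0675, 0)
rvec = (0.5741, 0.0284, -0.3310), |rvec| = θ = 0.66329 rad = 38.004°
Rodrigues: sinθ=0.61572, 1−cosθ=0.21203; R = I + sinθ·[k]× + (1−cosθ)·[k]×²:
    [+0.94681 +0.31511 -0.06522]
    [-0.29940 +0.78836 -0.53745]
    [-0.11794 +0.52839 +0.84077]
t = (0.3242, 0.0576, 0.6486) m
M0: Pc = R·M0+t = (+0.28156, +0.13102, +0.69223); u = 435.3·(+0.28156)/0.69223 + 314.4 = 491.4564, v = 765.0·(+0.13102)/0.69223 + 228.0 = 372.7978
M1: Pc = R·M1+t = (+0.40938, +0.09060, +0.67631); u = 435.3·(+0.40938)/0.67631 + 314.4 = 577.8951, v = 765.0·(+0.09060)/0.67631 + 228.0 = 330.4871
M2: Pc = R·M2+t = (+0.36684, -0.01582, +0.60497); u = 435.3·(+0.36684)/0.60497 + 314.4 = 578.3545, v = 765.0·(-0.01582)/0.60497 + 228.0 = 207.9907
M3: Pc = R·M3+t = (+0.23902, +0.02460, +0.62089); u = 435.3·(+0.23902)/0.62089 + 314.4 = 481.9733, v = 765.0·(+0.02460)/0.62089 + 228.0 = 258.3038

c0=(491.46, 372.80) c1=(577.90, 330.49) c2=(578.35, 207.99) c3=(481.97, 258.30)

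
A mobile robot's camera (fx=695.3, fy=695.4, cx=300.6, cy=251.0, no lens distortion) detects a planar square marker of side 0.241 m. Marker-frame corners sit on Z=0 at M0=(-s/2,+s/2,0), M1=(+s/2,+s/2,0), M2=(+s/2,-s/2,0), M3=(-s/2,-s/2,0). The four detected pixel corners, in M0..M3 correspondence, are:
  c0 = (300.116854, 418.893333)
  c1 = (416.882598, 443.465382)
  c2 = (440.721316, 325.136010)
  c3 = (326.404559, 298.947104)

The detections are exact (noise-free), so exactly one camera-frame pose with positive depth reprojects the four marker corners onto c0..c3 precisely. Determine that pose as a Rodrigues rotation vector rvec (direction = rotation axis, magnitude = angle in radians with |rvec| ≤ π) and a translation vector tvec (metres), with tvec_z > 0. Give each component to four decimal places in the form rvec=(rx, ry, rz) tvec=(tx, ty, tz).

rvec=(-0.0892, -0.1110, 0.2256) tvec=(0.1420, 0.2403, 1.3902)

Intrinsics K: fx=695.3, fy=695.4, cx=300.6, cy=251.0
Marker side s = 0.241 m; corners in marker frame (Z=0):
  M0 = (-0.1205, +0.1205, 0)
  M1 = (+0.1205, +0.1205, 0)
  M2 = (+0.1205, -0.1205, 0)
  M3 = (-0.1205, -0.1205, 0)
Detected image corners:
  c0 = (300.116854, 418.893333) px
  c1 = (416.882598, 443.465382) px
  c2 = (440.721316, 325.136010) px
  c3 = (326.404559, 298.947104) px
Planar DLT: solve 8×8 A·h = b for H (H[2,2]=1):
  H  [+505.99546 -130.81132 +371.64001]
  H  [+131.99949 +467.41829 +371.20054]
  H  [+0.07173 -0.07239 +1.00000]
B = K⁻¹H; ‖b₁‖=0.719334, ‖b₂‖=0.719334; λ = 2/(‖b₁‖+‖b₂‖) = 1.390174, sign → tz>0 ⇒ λ=+1.390174
r₁ = λ·B[:,0] = (+0.96857,+0.22789,+0.09972); r₂ = λ·B[:,1] = (-0.21804,+0.97074,-0.10063)
r₃ = r₁×r₂ = (-0.11974,+0.07573,+0.98991); SVD([r₁ r₂ r₃]) → R = UVᵀ:
  R  [+0.96857 -0.21804 -0.11974]
  R  [+0.22789 +0.97074 +0.07573]
  R  [+0.09972 -0.10063 +0.98991]
t = (+0.14204, +0.24029, +1.39017) m
tr R = 2.929220; θ = arccos((tr R − 1)/2) = 0.266837 rad = 15.289°
axis k = ((R−Rᵀ)₃₂, (R−Rᵀ)₁₃, (R−Rᵀ)₂₁) / (2 sinθ) = (-0.334418, -0.416146, +0.845569)
rvec = θ·k = (-0.089235, -0.111043, +0.225629)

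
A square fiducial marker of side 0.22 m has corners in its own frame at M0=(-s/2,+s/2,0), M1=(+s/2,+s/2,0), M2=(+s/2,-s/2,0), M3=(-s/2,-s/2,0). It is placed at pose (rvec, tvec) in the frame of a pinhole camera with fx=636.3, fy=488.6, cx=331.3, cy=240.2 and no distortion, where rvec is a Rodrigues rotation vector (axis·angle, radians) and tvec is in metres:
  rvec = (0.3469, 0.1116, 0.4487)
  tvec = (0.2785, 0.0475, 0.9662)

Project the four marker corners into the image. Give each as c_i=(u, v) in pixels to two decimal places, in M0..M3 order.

c0=(416.72, 284.58) c1=(542.51, 332.40) c2=(621.61, 242.01) c3=(484.79, 190.84)

Intrinsics K: fx=636.3, fy=488.6, cx=331.3, cy=240.2
Marker side s = 0.22 m; corners in marker frame (Z=0):
  M0 = (-0.1100, +0.1100, 0)
  M1 = (+0.1100, +0.1100, 0)
  M2 = (+0.1100, -0.1100, 0)
  M3 = (-0.1100, -0.1100, 0)
rvec = (0.3469, 0.1116, 0.4487), |rvec| = θ = 0.57804 rad = 33.119°
Rodrigues: sinθ=0.54638, 1−cosθ=0.16246; R = I + sinθ·[k]× + (1−cosθ)·[k]×²:
    [+0.89605 -0.40530 +0.18117]
    [+0.44295 +0.84359 -0.30355]
    [-0.02980 +0.35225 +0.93543]
t = (0.2785, 0.0475, 0.9662) m
M0: Pc = R·M0+t = (+0.13535, +0.09157, +1.00823); u = 636.3·(+0.13535)/1.00823 + 331.3 = 416.7213, v = 488.6·(+0.09157)/1.00823 + 240.2 = 284.5764
M1: Pc = R·M1+t = (+0.33248, +0.18902, +1.00167); u = 636.3·(+0.33248)/1.00167 + 331.3 = 542.5059, v = 488.6·(+0.18902)/1.00167 + 240.2 = 332.4012
M2: Pc = R·M2+t = (+0.42165, +0.00343, +0.92417); u = 636.3·(+0.42165)/0.92417 + 331.3 = 621.6081, v = 488.6·(+0.00343)/0.92417 + 240.2 = 242.0131
M3: Pc = R·M3+t = (+0.22452, -0.09402, +0.93073); u = 636.3·(+0.22452)/0.93073 + 331.3 = 484.7930, v = 488.6·(-0.09402)/0.93073 + 240.2 = 190.8430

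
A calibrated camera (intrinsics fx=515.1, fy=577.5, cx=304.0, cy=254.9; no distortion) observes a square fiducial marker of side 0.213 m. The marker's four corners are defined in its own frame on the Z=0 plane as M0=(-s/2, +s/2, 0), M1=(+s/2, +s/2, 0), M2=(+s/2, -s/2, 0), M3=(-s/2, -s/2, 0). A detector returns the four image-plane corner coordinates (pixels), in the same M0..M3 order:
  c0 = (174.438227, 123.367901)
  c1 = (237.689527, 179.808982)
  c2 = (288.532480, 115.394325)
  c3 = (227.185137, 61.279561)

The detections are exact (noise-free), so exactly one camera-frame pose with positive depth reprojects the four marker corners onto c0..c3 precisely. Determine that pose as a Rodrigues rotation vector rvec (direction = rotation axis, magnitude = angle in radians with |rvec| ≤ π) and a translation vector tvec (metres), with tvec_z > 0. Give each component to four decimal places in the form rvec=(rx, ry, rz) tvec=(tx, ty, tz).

Intrinsics K: fx=515.1, fy=577.5, cx=304.0, cy=254.9
Marker side s = 0.213 m; corners in marker frame (Z=0):
  M0 = (-0.1065, +0.1065, 0)
  M1 = (+0.1065, +0.1065, 0)
  M2 = (+0.1065, -0.1065, 0)
  M3 = (-0.1065, -0.1065, 0)
Detected image corners:
  c0 = (174.438227, 123.367901) px
  c1 = (237.689527, 179.808982) px
  c2 = (288.532480, 115.394325) px
  c3 = (227.185137, 61.279561) px
Planar DLT: solve 8×8 A·h = b for H (H[2,2]=1):
  H  [+286.05440 -281.74436 +232.32902]
  H  [+256.13927 +276.99616 +119.32215]
  H  [-0.02738 -0.16625 +1.00000]
B = K⁻¹H; ‖b₁‖=0.731400, ‖b₂‖=0.731400; λ = 2/(‖b₁‖+‖b₂‖) = 1.367240, sign → tz>0 ⇒ λ=+1.367240
r₁ = λ·B[:,0] = (+0.78137,+0.62294,-0.03744); r₂ = λ·B[:,1] = (-0.61369,+0.75612,-0.22730)
r₃ = r₁×r₂ = (-0.11329,+0.20058,+0.97311); SVD([r₁ r₂ r₃]) → R = UVᵀ:
  R  [+0.78137 -0.61369 -0.11329]
  R  [+0.62294 +0.75612 +0.20058]
  R  [-0.03744 -0.22730 +0.97311]
t = (-0.19024, -0.32098, +1.36724) m
tr R = 2.510599; θ = arccos((tr R − 1)/2) = 0.714685 rad = 40.948°
axis k = ((R−Rᵀ)₃₂, (R−Rᵀ)₁₃, (R−Rᵀ)₂₁) / (2 sinθ) = (-0.326435, -0.057865, +0.943447)
rvec = θ·k = (-0.233299, -0.041356, +0.674268)

rvec=(-0.2333, -0.0414, 0.6743) tvec=(-0.1902, -0.3210, 1.3672)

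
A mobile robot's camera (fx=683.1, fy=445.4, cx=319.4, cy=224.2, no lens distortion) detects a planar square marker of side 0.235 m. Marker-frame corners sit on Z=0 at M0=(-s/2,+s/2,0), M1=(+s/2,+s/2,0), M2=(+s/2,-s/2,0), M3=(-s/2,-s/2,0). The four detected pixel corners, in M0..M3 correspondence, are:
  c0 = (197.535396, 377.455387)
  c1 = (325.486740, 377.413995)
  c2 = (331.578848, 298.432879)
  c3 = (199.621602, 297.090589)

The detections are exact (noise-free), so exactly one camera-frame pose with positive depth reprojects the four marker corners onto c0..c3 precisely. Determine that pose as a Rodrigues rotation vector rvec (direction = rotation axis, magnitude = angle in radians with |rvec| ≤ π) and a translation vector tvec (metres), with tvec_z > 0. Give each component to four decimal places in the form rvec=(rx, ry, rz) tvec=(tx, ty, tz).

Intrinsics K: fx=683.1, fy=445.4, cx=319.4, cy=224.2
Marker side s = 0.235 m; corners in marker frame (Z=0):
  M0 = (-0.1175, +0.1175, 0)
  M1 = (+0.1175, +0.1175, 0)
  M2 = (+0.1175, -0.1175, 0)
  M3 = (-0.1175, -0.1175, 0)
Detected image corners:
  c0 = (197.535396, 377.455387) px
  c1 = (325.486740, 377.413995) px
  c2 = (331.578848, 298.432879) px
  c3 = (199.621602, 297.090589) px
Planar DLT: solve 8×8 A·h = b for H (H[2,2]=1):
  H  [+572.05352 +17.70143 +264.07949]
  H  [+27.30311 +384.06566 +338.22571]
  H  [+0.07281 +0.13346 +1.00000]
B = K⁻¹H; ‖b₁‖=0.807061, ‖b₂‖=0.807061; λ = 2/(‖b₁‖+‖b₂‖) = 1.239063, sign → tz>0 ⇒ λ=+1.239063
r₁ = λ·B[:,0] = (+0.99545,+0.03054,+0.09022); r₂ = λ·B[:,1] = (-0.04521,+0.98519,+0.16537)
r₃ = r₁×r₂ = (-0.08383,-0.16870,+0.98210); SVD([r₁ r₂ r₃]) → R = UVᵀ:
  R  [+0.99545 -0.04521 -0.08383]
  R  [+0.03054 +0.98519 -0.16870]
  R  [+0.09022 +0.16537 +0.98210]
t = (-0.10034, +0.31721, +1.23906) m
tr R = 2.962745; θ = arccos((tr R − 1)/2) = 0.193317 rad = 11.076°
axis k = ((R−Rᵀ)₃₂, (R−Rᵀ)₁₃, (R−Rᵀ)₂₁) / (2 sinθ) = (+0.869441, -0.452989, +0.197161)
rvec = θ·k = (+0.168078, -0.087571, +0.038115)

rvec=(0.1681, -0.0876, 0.0381) tvec=(-0.1003, 0.3172, 1.2391)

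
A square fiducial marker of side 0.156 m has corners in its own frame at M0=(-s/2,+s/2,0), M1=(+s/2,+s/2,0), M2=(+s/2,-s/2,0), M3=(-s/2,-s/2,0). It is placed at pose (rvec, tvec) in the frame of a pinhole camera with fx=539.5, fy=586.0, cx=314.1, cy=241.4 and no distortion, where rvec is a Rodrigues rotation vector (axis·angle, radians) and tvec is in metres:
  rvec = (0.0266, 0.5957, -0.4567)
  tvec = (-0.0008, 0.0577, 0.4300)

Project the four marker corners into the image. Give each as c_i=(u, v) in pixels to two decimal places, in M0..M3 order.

c0=(285.19, 442.89) c1=(441.04, 390.01) c2=(345.86, 175.79) c3=(212.24, 264.87)

Intrinsics K: fx=539.5, fy=586.0, cx=314.1, cy=241.4
Marker side s = 0.156 m; corners in marker frame (Z=0):
  M0 = (-0.0780, +0.0780, 0)
  M1 = (+0.0780, +0.0780, 0)
  M2 = (+0.0780, -0.0780, 0)
  M3 = (-0.0780, -0.0780, 0)
rvec = (0.0266, 0.5957, -0.4567), |rvec| = θ = 0.75109 rad = 43.034°
Rodrigues: sinθ=0.68244, 1−cosθ=0.26906; R = I + sinθ·[k]× + (1−cosθ)·[k]×²:
    [+0.73128 +0.42251 +0.53546]
    [-0.40740 +0.90019 -0.15392]
    [-0.54704 -0.10558 +0.83042]
t = (-0.0008, 0.0577, 0.4300) m
M0: Pc = R·M0+t = (-0.02488, +0.15969, +0.46443); u = 539.5·(-0.02488)/0.46443 + 314.1 = 285.1940, v = 586.0·(+0.15969)/0.46443 + 241.4 = 442.8910
M1: Pc = R·M1+t = (+0.08920, +0.09614, +0.37910); u = 539.5·(+0.08920)/0.37910 + 314.1 = 441.0369, v = 586.0·(+0.09614)/0.37910 + 241.4 = 390.0081
M2: Pc = R·M2+t = (+0.02328, -0.04429, +0.39557); u = 539.5·(+0.02328)/0.39557 + 314.1 = 345.8563, v = 586.0·(-0.04429)/0.39557 + 241.4 = 175.7856
M3: Pc = R·M3+t = (-0.09080, +0.01926, +0.48090); u = 539.5·(-0.09080)/0.48090 + 314.1 = 212.2413, v = 586.0·(+0.01926)/0.48090 + 241.4 = 264.8720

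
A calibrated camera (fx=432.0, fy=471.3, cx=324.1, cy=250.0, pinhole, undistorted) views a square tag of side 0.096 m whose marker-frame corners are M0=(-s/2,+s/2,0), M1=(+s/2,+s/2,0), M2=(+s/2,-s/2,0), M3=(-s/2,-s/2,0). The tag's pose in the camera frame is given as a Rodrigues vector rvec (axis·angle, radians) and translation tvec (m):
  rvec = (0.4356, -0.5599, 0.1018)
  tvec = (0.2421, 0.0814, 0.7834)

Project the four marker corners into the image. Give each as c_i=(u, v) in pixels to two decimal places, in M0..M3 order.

Intrinsics K: fx=432.0, fy=471.3, cx=324.1, cy=250.0
Marker side s = 0.096 m; corners in marker frame (Z=0):
  M0 = (-0.0480, +0.0480, 0)
  M1 = (+0.0480, +0.0480, 0)
  M2 = (+0.0480, -0.0480, 0)
  M3 = (-0.0480, -0.0480, 0)
rvec = (0.4356, -0.5599, 0.1018), |rvec| = θ = 0.71666 rad = 41.061°
Rodrigues: sinθ=0.65687, 1−cosθ=0.24599; R = I + sinθ·[k]× + (1−cosθ)·[k]×²:
    [+0.84489 -0.21012 -0.49195]
    [-0.02351 +0.90415 -0.42656]
    [+0.53443 +0.37196 +0.75897]
t = (0.2421, 0.0814, 0.7834) m
M0: Pc = R·M0+t = (+0.19146, +0.12593, +0.77560); u = 432.0·(+0.19146)/0.77560 + 324.1 = 430.7405, v = 471.3·(+0.12593)/0.77560 + 250.0 = 326.5210
M1: Pc = R·M1+t = (+0.27257, +0.12367, +0.82691); u = 432.0·(+0.27257)/0.82691 + 324.1 = 466.4978, v = 471.3·(+0.12367)/0.82691 + 250.0 = 320.4870
M2: Pc = R·M2+t = (+0.29274, +0.03687, +0.79120); u = 432.0·(+0.29274)/0.79120 + 324.1 = 483.9384, v = 471.3·(+0.03687)/0.79120 + 250.0 = 271.9640
M3: Pc = R·M3+t = (+0.21163, +0.03913, +0.73989); u = 432.0·(+0.21163)/0.73989 + 324.1 = 447.6647, v = 471.3·(+0.03913)/0.73989 + 250.0 = 274.9245

c0=(430.74, 326.52) c1=(466.50, 320.49) c2=(483.94, 271.96) c3=(447.66, 274.92)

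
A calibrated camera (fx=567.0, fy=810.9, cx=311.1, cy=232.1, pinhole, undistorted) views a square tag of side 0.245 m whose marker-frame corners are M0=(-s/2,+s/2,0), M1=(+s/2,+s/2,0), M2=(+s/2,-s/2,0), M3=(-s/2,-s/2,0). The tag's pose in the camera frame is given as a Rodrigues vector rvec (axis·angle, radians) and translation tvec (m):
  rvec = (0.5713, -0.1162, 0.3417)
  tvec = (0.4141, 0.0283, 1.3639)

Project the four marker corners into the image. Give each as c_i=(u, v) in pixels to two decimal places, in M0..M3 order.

Intrinsics K: fx=567.0, fy=810.9, cx=311.1, cy=232.1
Marker side s = 0.245 m; corners in marker frame (Z=0):
  M0 = (-0.1225, +0.1225, 0)
  M1 = (+0.1225, +0.1225, 0)
  M2 = (+0.1225, -0.1225, 0)
  M3 = (-0.1225, -0.1225, 0)
rvec = (0.5713, -0.1162, 0.3417), |rvec| = θ = 0.67576 rad = 38.718°
Rodrigues: sinθ=0.62549, 1−cosθ=0.21977; R = I + sinθ·[k]× + (1−cosθ)·[k]×²:
    [+0.93731 -0.34823 -0.01361]
    [+0.28433 +0.78673 -0.54791]
    [+0.20150 +0.50969 +0.83643]
t = (0.4141, 0.0283, 1.3639) m
M0: Pc = R·M0+t = (+0.25662, +0.08984, +1.40165); u = 567.0·(+0.25662)/1.40165 + 311.1 = 414.9091, v = 810.9·(+0.08984)/1.40165 + 232.1 = 284.0776
M1: Pc = R·M1+t = (+0.48626, +0.15951, +1.45102); u = 567.0·(+0.48626)/1.45102 + 311.1 = 501.1115, v = 810.9·(+0.15951)/1.45102 + 232.1 = 321.2393
M2: Pc = R·M2+t = (+0.57158, -0.03324, +1.32615); u = 567.0·(+0.57158)/1.32615 + 311.1 = 555.4810, v = 810.9·(-0.03324)/1.32615 + 232.1 = 211.7723
M3: Pc = R·M3+t = (+0.34194, -0.10291, +1.27678); u = 567.0·(+0.34194)/1.27678 + 311.1 = 462.9499, v = 810.9·(-0.10291)/1.27678 + 232.1 = 166.7432

c0=(414.91, 284.08) c1=(501.11, 321.24) c2=(555.48, 211.77) c3=(462.95, 166.74)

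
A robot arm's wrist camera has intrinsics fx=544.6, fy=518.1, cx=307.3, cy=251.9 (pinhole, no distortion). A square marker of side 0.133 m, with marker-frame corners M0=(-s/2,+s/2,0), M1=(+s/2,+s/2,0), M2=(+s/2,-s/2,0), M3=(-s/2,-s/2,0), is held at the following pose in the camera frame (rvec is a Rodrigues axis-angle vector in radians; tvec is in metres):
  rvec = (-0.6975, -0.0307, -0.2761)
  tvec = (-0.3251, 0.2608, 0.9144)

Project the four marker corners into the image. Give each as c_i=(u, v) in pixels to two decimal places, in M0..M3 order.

Intrinsics K: fx=544.6, fy=518.1, cx=307.3, cy=251.9
Marker side s = 0.133 m; corners in marker frame (Z=0):
  M0 = (-0.0665, +0.0665, 0)
  M1 = (+0.0665, +0.0665, 0)
  M2 = (+0.0665, -0.0665, 0)
  M3 = (-0.0665, -0.0665, 0)
rvec = (-0.6975, -0.0307, -0.2761), |rvec| = θ = 0.75079 rad = 43.017°
Rodrigues: sinθ=0.68221, 1−cosθ=0.26885; R = I + sinθ·[k]× + (1−cosθ)·[k]×²:
    [+0.96319 +0.26110 +0.06395]
    [-0.24067 +0.73160 +0.63784]
    [+0.11975 -0.62975 +0.76751]
t = (-0.3251, 0.2608, 0.9144) m
M0: Pc = R·M0+t = (-0.37179, +0.32546, +0.86456); u = 544.6·(-0.37179)/0.86456 + 307.3 = 73.1035, v = 518.1·(+0.32546)/0.86456 + 251.9 = 446.9346
M1: Pc = R·M1+t = (-0.24368, +0.29345, +0.88048); u = 544.6·(-0.24368)/0.88048 + 307.3 = 156.5753, v = 518.1·(+0.29345)/0.88048 + 251.9 = 424.5718
M2: Pc = R·M2+t = (-0.27841, +0.19614, +0.96424); u = 544.6·(-0.27841)/0.96424 + 307.3 = 150.0548, v = 518.1·(+0.19614)/0.96424 + 251.9 = 357.2908
M3: Pc = R·M3+t = (-0.40652, +0.22815, +0.94832); u = 544.6·(-0.40652)/0.94832 + 307.3 = 73.8459, v = 518.1·(+0.22815)/0.94832 + 251.9 = 376.5485

c0=(73.10, 446.93) c1=(156.58, 424.57) c2=(150.05, 357.29) c3=(73.85, 376.55)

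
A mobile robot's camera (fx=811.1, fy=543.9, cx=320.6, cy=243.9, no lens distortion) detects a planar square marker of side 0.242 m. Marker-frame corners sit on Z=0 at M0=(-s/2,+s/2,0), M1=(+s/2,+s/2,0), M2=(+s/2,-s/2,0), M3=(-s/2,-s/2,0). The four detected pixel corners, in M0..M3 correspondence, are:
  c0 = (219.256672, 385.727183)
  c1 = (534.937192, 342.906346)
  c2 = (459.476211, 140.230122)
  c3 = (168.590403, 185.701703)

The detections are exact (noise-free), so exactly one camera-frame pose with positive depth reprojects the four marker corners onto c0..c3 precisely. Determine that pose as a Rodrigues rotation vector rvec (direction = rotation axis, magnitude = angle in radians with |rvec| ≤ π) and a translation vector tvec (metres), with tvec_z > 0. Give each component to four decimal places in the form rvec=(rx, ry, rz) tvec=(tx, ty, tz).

Intrinsics K: fx=811.1, fy=543.9, cx=320.6, cy=243.9
Marker side s = 0.242 m; corners in marker frame (Z=0):
  M0 = (-0.1210, +0.1210, 0)
  M1 = (+0.1210, +0.1210, 0)
  M2 = (+0.1210, -0.1210, 0)
  M3 = (-0.1210, -0.1210, 0)
Detected image corners:
  c0 = (219.256672, 385.727183) px
  c1 = (534.937192, 342.906346) px
  c2 = (459.476211, 140.230122) px
  c3 = (168.590403, 185.701703) px
Planar DLT: solve 8×8 A·h = b for H (H[2,2]=1):
  H  [+1208.84185 +151.91907 +342.11922]
  H  [-215.02219 +749.61718 +260.16540]
  H  [-0.12287 -0.31228 +1.00000]
B = K⁻¹H; ‖b₁‖=1.580883, ‖b₂‖=1.580883; λ = 2/(‖b₁‖+‖b₂‖) = 0.632558, sign → tz>0 ⇒ λ=+0.632558
r₁ = λ·B[:,0] = (+0.97347,-0.21522,-0.07772); r₂ = λ·B[:,1] = (+0.19656,+0.96039,-0.19753)
r₃ = r₁×r₂ = (+0.11716,+0.17702,+0.97721); SVD([r₁ r₂ r₃]) → R = UVᵀ:
  R  [+0.97347 +0.19656 +0.11716]
  R  [-0.21522 +0.96039 +0.17702]
  R  [-0.07772 -0.19753 +0.97721]
t = (+0.01678, +0.01892, +0.63256) m
tr R = 2.911066; θ = arccos((tr R − 1)/2) = 0.299334 rad = 17.151°
axis k = ((R−Rᵀ)₃₂, (R−Rᵀ)₁₃, (R−Rᵀ)₂₁) / (2 sinθ) = (-0.635084, +0.330429, -0.698201)
rvec = θ·k = (-0.190102, +0.098908, -0.208995)

rvec=(-0.1901, 0.0989, -0.2090) tvec=(0.0168, 0.0189, 0.6326)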